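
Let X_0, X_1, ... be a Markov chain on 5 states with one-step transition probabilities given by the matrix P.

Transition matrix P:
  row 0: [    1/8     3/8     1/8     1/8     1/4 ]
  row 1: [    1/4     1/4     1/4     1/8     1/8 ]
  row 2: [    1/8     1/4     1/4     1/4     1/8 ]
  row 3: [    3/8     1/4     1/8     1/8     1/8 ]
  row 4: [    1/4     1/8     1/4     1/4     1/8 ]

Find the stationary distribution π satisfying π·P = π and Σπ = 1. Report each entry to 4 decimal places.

Balance equations π_j = Σ_i π_i·P[i][j]:
  π_0 = 1/8·π_0 + 1/4·π_1 + 1/8·π_2 + 3/8·π_3 + 1/4·π_4
  π_1 = 3/8·π_0 + 1/4·π_1 + 1/4·π_2 + 1/4·π_3 + 1/8·π_4
  π_2 = 1/8·π_0 + 1/4·π_1 + 1/4·π_2 + 1/8·π_3 + 1/4·π_4
  π_3 = 1/8·π_0 + 1/8·π_1 + 1/4·π_2 + 1/8·π_3 + 1/4·π_4
  normalize: π_0 + π_1 + π_2 + π_3 + π_4 = 1
Solving the linear system gives exactly π = [1009/4615, 1192/4615, 186/923, 11/65, 703/4615].

π = [0.2186, 0.2583, 0.2015, 0.1692, 0.1523]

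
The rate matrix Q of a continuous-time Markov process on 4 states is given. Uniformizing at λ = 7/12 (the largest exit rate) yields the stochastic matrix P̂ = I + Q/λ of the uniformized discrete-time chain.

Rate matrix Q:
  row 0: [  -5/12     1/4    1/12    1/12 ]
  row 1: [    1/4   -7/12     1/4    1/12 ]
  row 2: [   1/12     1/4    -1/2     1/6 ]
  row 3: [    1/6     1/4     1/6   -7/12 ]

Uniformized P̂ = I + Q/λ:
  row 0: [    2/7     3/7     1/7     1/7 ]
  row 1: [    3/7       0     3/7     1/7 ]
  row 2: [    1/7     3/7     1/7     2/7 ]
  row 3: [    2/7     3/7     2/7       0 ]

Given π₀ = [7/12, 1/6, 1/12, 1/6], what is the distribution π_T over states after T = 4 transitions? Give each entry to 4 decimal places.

π = [0.2953, 0.2955, 0.2542, 0.1550]

t=0: π = [0.5833, 0.1667, 0.0833, 0.1667]
t=1: π = [0.2976, 0.3571, 0.2143, 0.1310]
t=2: π = [0.3061, 0.2755, 0.2636, 0.1548]
t=3: π = [0.2874, 0.3105, 0.2437, 0.1584]
t=4: π = [0.2953, 0.2955, 0.2542, 0.1550]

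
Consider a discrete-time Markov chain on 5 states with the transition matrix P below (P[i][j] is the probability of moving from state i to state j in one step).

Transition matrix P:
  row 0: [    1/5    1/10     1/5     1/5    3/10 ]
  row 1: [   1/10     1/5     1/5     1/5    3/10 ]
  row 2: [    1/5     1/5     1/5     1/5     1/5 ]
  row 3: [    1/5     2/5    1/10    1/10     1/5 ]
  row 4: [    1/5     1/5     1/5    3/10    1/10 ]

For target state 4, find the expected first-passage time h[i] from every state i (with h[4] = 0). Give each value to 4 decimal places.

First-step conditioning: h[4] = 0; for i ≠ 4, h[i] = 1 + Σ_k P[i][k]·h[k].
  h[0] = 1 + 1/5·h[0] + 1/10·h[1] + 1/5·h[2] + 1/5·h[3]
  h[1] = 1 + 1/10·h[0] + 1/5·h[1] + 1/5·h[2] + 1/5·h[3]
  h[2] = 1 + 1/5·h[0] + 1/5·h[1] + 1/5·h[2] + 1/5·h[3]
  h[3] = 1 + 1/5·h[0] + 2/5·h[1] + 1/10·h[2] + 1/10·h[3]
Solving the 4×4 linear system over states ≠ 4 gives exactly h = [110/29, 110/29, 121/29, 119/29, 0] (h[4] = 0 is the target).

h = [3.7931, 3.7931, 4.1724, 4.1034, 0.0000]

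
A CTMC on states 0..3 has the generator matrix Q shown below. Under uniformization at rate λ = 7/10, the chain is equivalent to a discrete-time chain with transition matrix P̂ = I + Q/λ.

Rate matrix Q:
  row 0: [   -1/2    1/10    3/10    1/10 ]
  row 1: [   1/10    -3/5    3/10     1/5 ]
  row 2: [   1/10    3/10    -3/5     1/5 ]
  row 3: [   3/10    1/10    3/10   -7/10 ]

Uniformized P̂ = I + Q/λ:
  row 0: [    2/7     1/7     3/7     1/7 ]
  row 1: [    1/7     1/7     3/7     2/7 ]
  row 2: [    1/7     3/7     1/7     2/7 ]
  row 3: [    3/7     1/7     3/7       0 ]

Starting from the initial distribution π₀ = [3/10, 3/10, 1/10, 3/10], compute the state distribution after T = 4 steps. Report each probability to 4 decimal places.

π = [0.2320, 0.2397, 0.3318, 0.1965]

t=0: π = [0.3000, 0.3000, 0.1000, 0.3000]
t=1: π = [0.2714, 0.1714, 0.4000, 0.1571]
t=2: π = [0.2265, 0.2571, 0.3143, 0.2020]
t=3: π = [0.2329, 0.2327, 0.3388, 0.1956]
t=4: π = [0.2320, 0.2397, 0.3318, 0.1965]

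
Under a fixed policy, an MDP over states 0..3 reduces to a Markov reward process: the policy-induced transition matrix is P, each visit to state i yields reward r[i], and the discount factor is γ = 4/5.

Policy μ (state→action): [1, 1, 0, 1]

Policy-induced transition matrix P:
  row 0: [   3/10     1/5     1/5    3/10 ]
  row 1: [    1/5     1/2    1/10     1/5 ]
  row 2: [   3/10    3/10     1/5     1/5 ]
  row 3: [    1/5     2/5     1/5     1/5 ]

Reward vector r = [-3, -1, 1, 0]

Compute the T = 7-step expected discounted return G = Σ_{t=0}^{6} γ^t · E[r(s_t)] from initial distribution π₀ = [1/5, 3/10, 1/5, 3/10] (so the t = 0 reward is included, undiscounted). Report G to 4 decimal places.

t=0: π = [0.2000, 0.3000, 0.2000, 0.3000], E[r] = -0.7000, γ^t·E[r] = -0.700000, running G = -0.700000
t=1: π = [0.2400, 0.3700, 0.1700, 0.2200], E[r] = -0.9200, γ^t·E[r] = -0.736000, running G = -1.436000
t=2: π = [0.2410, 0.3720, 0.1630, 0.2240], E[r] = -0.9320, γ^t·E[r] = -0.596480, running G = -2.032480
t=3: π = [0.2404, 0.3727, 0.1628, 0.2241], E[r] = -0.9311, γ^t·E[r] = -0.476723, running G = -2.509203
t=4: π = [0.2403, 0.3729, 0.1627, 0.2240], E[r] = -0.9311, γ^t·E[r] = -0.381395, running G = -2.890598
t=5: π = [0.2403, 0.3730, 0.1627, 0.2240], E[r] = -0.9312, γ^t·E[r] = -0.305123, running G = -3.195721
t=6: π = [0.2403, 0.3730, 0.1627, 0.2240], E[r] = -0.9312, γ^t·E[r] = -0.244099, running G = -3.439819

G = -3.4398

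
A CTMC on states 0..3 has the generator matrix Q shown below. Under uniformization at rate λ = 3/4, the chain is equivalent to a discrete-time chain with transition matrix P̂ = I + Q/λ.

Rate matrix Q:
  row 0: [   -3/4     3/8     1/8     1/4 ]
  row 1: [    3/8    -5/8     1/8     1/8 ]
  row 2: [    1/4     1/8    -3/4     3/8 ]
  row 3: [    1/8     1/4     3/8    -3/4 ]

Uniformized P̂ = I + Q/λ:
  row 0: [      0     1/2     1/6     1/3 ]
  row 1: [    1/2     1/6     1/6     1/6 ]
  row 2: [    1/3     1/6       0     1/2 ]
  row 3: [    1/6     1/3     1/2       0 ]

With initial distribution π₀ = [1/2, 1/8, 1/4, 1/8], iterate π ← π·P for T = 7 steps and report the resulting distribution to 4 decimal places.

π = [0.2579, 0.2911, 0.2102, 0.2408]

t=0: π = [0.5000, 0.1250, 0.2500, 0.1250]
t=1: π = [0.1667, 0.3542, 0.1667, 0.3125]
t=2: π = [0.2847, 0.2743, 0.2431, 0.1979]
t=3: π = [0.2512, 0.2946, 0.1921, 0.2622]
t=4: π = [0.2550, 0.2941, 0.2220, 0.2289]
t=5: π = [0.2592, 0.2898, 0.2060, 0.2450]
t=6: π = [0.2544, 0.2939, 0.2140, 0.2377]
t=7: π = [0.2579, 0.2911, 0.2102, 0.2408]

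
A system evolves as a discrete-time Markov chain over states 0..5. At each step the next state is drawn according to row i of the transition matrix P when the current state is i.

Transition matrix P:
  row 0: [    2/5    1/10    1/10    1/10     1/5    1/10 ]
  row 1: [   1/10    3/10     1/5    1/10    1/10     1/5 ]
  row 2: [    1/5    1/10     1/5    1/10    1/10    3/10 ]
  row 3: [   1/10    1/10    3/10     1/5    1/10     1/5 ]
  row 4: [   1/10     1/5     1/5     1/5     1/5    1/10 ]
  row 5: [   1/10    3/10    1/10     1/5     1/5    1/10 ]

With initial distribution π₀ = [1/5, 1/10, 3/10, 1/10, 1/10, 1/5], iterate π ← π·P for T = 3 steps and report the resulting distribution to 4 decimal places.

π = [0.1699, 0.1852, 0.1808, 0.1464, 0.1491, 0.1686]

t=0: π = [0.2000, 0.1000, 0.3000, 0.1000, 0.1000, 0.2000]
t=1: π = [0.1900, 0.1700, 0.1700, 0.1400, 0.1500, 0.1800]
t=2: π = [0.1740, 0.1850, 0.1770, 0.1470, 0.1520, 0.1650]
t=3: π = [0.1699, 0.1852, 0.1808, 0.1464, 0.1491, 0.1686]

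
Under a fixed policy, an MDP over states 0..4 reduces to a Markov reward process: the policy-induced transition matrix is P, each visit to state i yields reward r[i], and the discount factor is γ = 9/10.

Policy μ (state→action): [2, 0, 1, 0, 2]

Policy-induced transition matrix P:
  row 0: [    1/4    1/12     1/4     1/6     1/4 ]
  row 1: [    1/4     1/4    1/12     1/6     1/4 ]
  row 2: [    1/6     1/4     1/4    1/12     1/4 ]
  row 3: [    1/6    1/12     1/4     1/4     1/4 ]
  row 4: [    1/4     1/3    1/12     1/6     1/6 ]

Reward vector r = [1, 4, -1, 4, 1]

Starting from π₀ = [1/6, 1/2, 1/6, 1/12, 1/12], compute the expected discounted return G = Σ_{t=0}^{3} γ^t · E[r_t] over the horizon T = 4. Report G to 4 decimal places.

t=0: π = [0.1667, 0.5000, 0.1667, 0.0833, 0.0833], E[r] = 2.4167, γ^t·E[r] = 2.416667, running G = 2.416667
t=1: π = [0.2292, 0.2153, 0.1528, 0.1597, 0.2431], E[r] = 1.8194, γ^t·E[r] = 1.637500, running G = 4.054167
t=2: π = [0.2240, 0.2054, 0.1736, 0.1672, 0.2297], E[r] = 1.7708, γ^t·E[r] = 1.434375, running G = 5.488542
t=3: π = [0.2216, 0.2039, 0.1775, 0.1661, 0.2309], E[r] = 1.7553, γ^t·E[r] = 1.279617, running G = 6.768159

G = 6.7682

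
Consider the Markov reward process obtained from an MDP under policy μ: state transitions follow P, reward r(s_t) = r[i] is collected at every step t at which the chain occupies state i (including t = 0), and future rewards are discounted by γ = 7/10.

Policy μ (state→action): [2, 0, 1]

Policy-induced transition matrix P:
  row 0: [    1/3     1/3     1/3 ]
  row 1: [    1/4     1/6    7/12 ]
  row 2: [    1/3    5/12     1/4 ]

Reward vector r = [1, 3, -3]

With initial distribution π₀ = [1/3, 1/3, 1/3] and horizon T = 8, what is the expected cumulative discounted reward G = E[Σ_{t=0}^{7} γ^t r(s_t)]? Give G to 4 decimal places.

G = 0.5310

t=0: π = [0.3333, 0.3333, 0.3333], E[r] = 0.3333, γ^t·E[r] = 0.333333, running G = 0.333333
t=1: π = [0.3056, 0.3056, 0.3889], E[r] = 0.0556, γ^t·E[r] = 0.038889, running G = 0.372222
t=2: π = [0.3079, 0.3148, 0.3773], E[r] = 0.1204, γ^t·E[r] = 0.058981, running G = 0.431204
t=3: π = [0.3071, 0.3123, 0.3806], E[r] = 0.1022, γ^t·E[r] = 0.035068, running G = 0.466271
t=4: π = [0.3073, 0.3130, 0.3797], E[r] = 0.1072, γ^t·E[r] = 0.025744, running G = 0.492015
t=5: π = [0.3073, 0.3128, 0.3799], E[r] = 0.1058, γ^t·E[r] = 0.017790, running G = 0.509805
t=6: π = [0.3073, 0.3129, 0.3799], E[r] = 0.1062, γ^t·E[r] = 0.012497, running G = 0.522303
t=7: π = [0.3073, 0.3128, 0.3799], E[r] = 0.1061, γ^t·E[r] = 0.008740, running G = 0.531042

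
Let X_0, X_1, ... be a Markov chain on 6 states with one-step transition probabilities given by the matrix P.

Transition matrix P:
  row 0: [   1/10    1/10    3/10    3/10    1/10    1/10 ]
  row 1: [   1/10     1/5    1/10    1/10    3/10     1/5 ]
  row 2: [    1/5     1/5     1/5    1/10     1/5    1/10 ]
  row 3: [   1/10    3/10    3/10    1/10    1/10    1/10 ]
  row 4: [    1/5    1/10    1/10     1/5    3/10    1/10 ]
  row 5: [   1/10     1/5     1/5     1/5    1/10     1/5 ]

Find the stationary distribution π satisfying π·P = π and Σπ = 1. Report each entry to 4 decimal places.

Balance equations π_j = Σ_i π_i·P[i][j]:
  π_0 = 1/10·π_0 + 1/10·π_1 + 1/5·π_2 + 1/10·π_3 + 1/5·π_4 + 1/10·π_5
  π_1 = 1/10·π_0 + 1/5·π_1 + 1/5·π_2 + 3/10·π_3 + 1/10·π_4 + 1/5·π_5
  π_2 = 3/10·π_0 + 1/10·π_1 + 1/5·π_2 + 3/10·π_3 + 1/10·π_4 + 1/5·π_5
  π_3 = 3/10·π_0 + 1/10·π_1 + 1/10·π_2 + 1/10·π_3 + 1/5·π_4 + 1/5·π_5
  π_4 = 1/10·π_0 + 3/10·π_1 + 1/5·π_2 + 1/10·π_3 + 3/10·π_4 + 1/10·π_5
  normalize: π_0 + π_1 + π_2 + π_3 + π_4 + π_5 = 1
Solving the linear system gives exactly π = [12715/91682, 8375/45841, 8809/45841, 14701/91682, 8925/45841, 6024/45841].

π = [0.1387, 0.1827, 0.1922, 0.1603, 0.1947, 0.1314]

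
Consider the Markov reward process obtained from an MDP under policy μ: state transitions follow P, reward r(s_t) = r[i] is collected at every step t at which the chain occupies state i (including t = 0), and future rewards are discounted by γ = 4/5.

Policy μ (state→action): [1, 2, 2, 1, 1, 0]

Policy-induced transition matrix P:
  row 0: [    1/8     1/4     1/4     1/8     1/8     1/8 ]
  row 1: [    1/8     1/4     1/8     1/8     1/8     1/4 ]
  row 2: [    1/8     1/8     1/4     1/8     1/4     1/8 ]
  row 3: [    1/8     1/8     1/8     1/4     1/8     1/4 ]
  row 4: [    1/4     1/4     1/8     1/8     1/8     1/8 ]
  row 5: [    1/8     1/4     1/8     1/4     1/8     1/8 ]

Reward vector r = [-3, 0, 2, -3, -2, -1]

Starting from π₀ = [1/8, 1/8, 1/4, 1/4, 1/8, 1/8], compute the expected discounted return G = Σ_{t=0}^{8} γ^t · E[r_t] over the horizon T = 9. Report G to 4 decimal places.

t=0: π = [0.1250, 0.1250, 0.2500, 0.2500, 0.1250, 0.1250], E[r] = -1.0000, γ^t·E[r] = -1.000000, running G = -1.000000
t=1: π = [0.1406, 0.1875, 0.1719, 0.1719, 0.1563, 0.1719], E[r] = -1.0781, γ^t·E[r] = -0.862500, running G = -1.862500
t=2: π = [0.1445, 0.2070, 0.1641, 0.1680, 0.1465, 0.1699], E[r] = -1.0723, γ^t·E[r] = -0.686250, running G = -2.548750
t=3: π = [0.1433, 0.2085, 0.1636, 0.1672, 0.1455, 0.1719], E[r] = -1.0674, γ^t·E[r] = -0.546500, running G = -3.095250
t=4: π = [0.1432, 0.2086, 0.1634, 0.1674, 0.1454, 0.1720], E[r] = -1.0679, γ^t·E[r] = -0.437400, running G = -3.532650
t=5: π = [0.1432, 0.2087, 0.1633, 0.1674, 0.1454, 0.1720], E[r] = -1.0680, γ^t·E[r] = -0.349965, running G = -3.882615
t=6: π = [0.1432, 0.2087, 0.1633, 0.1674, 0.1454, 0.1720], E[r] = -1.0680, γ^t·E[r] = -0.279978, running G = -4.162593
t=7: π = [0.1432, 0.2087, 0.1633, 0.1674, 0.1454, 0.1720], E[r] = -1.0680, γ^t·E[r] = -0.223983, running G = -4.386576
t=8: π = [0.1432, 0.2087, 0.1633, 0.1674, 0.1454, 0.1720], E[r] = -1.0680, γ^t·E[r] = -0.179187, running G = -4.565763

G = -4.5658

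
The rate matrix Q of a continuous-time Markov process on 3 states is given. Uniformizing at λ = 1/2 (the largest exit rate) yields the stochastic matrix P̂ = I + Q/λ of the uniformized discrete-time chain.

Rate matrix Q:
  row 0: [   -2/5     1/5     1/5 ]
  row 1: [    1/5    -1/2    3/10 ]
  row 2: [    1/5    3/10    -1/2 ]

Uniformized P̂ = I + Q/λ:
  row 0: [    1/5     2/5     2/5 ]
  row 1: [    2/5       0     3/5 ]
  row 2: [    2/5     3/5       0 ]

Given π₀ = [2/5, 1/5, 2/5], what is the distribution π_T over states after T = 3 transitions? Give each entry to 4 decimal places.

t=0: π = [0.4000, 0.2000, 0.4000]
t=1: π = [0.3200, 0.4000, 0.2800]
t=2: π = [0.3360, 0.2960, 0.3680]
t=3: π = [0.3328, 0.3552, 0.3120]

π = [0.3328, 0.3552, 0.3120]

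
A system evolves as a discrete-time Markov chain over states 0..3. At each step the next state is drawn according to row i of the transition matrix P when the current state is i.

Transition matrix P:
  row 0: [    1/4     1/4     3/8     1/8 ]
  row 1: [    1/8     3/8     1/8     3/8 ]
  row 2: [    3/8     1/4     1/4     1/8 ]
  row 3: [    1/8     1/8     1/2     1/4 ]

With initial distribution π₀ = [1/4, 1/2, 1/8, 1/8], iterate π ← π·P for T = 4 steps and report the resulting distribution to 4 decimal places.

π = [0.2291, 0.2544, 0.3012, 0.2154]

t=0: π = [0.2500, 0.5000, 0.1250, 0.1250]
t=1: π = [0.1875, 0.2969, 0.2500, 0.2656]
t=2: π = [0.2109, 0.2539, 0.3027, 0.2324]
t=3: π = [0.2271, 0.2527, 0.3027, 0.2175]
t=4: π = [0.2291, 0.2544, 0.3012, 0.2154]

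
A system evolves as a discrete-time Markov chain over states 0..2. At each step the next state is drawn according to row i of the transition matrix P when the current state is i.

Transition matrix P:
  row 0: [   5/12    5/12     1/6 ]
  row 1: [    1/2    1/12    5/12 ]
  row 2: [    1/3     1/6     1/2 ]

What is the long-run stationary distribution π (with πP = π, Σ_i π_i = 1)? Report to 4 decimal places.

π = [0.4088, 0.2482, 0.3431]

Balance equations π_j = Σ_i π_i·P[i][j]:
  π_0 = 5/12·π_0 + 1/2·π_1 + 1/3·π_2
  π_1 = 5/12·π_0 + 1/12·π_1 + 1/6·π_2
  normalize: π_0 + π_1 + π_2 = 1
Solving the linear system gives exactly π = [56/137, 34/137, 47/137].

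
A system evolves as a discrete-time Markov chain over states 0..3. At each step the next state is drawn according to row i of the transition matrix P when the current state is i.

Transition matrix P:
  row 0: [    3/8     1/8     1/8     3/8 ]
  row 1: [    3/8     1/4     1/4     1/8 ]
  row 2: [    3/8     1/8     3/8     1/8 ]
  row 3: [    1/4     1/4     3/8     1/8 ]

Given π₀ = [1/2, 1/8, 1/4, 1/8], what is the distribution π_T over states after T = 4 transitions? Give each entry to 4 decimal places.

π = [0.3486, 0.1731, 0.2662, 0.2120]

t=0: π = [0.5000, 0.1250, 0.2500, 0.1250]
t=1: π = [0.3594, 0.1563, 0.2344, 0.2500]
t=2: π = [0.3438, 0.1758, 0.2656, 0.2148]
t=3: π = [0.3481, 0.1738, 0.2671, 0.2109]
t=4: π = [0.3486, 0.1731, 0.2662, 0.2120]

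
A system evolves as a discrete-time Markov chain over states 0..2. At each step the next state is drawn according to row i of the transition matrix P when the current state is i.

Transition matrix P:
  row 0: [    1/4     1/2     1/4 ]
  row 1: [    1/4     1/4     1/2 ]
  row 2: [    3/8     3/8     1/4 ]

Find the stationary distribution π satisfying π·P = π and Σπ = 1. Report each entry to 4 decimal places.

Balance equations π_j = Σ_i π_i·P[i][j]:
  π_0 = 1/4·π_0 + 1/4·π_1 + 3/8·π_2
  π_1 = 1/2·π_0 + 1/4·π_1 + 3/8·π_2
  normalize: π_0 + π_1 + π_2 = 1
Solving the linear system gives exactly π = [12/41, 15/41, 14/41].

π = [0.2927, 0.3659, 0.3415]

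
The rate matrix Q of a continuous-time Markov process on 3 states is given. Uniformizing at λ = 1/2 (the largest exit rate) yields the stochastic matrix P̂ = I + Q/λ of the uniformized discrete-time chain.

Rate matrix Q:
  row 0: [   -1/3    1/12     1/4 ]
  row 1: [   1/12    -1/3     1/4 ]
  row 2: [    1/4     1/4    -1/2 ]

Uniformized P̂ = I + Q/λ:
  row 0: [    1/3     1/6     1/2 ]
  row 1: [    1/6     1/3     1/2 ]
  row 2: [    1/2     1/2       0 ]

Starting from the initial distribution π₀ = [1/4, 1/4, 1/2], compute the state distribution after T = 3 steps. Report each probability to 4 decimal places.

π = [0.3438, 0.3438, 0.3125]

t=0: π = [0.2500, 0.2500, 0.5000]
t=1: π = [0.3750, 0.3750, 0.2500]
t=2: π = [0.3125, 0.3125, 0.3750]
t=3: π = [0.3438, 0.3438, 0.3125]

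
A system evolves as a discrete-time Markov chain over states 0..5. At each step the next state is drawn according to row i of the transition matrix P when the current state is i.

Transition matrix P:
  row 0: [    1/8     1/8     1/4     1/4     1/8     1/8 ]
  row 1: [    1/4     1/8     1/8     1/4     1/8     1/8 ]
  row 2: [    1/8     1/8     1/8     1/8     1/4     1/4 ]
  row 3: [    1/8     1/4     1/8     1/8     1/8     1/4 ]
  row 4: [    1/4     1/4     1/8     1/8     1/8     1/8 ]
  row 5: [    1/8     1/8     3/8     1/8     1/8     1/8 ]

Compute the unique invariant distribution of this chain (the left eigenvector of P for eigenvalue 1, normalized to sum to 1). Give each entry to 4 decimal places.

π = [0.1641, 0.1643, 0.1878, 0.1661, 0.1485, 0.1692]

Balance equations π_j = Σ_i π_i·P[i][j]:
  π_0 = 1/8·π_0 + 1/4·π_1 + 1/8·π_2 + 1/8·π_3 + 1/4·π_4 + 1/8·π_5
  π_1 = 1/8·π_0 + 1/8·π_1 + 1/8·π_2 + 1/4·π_3 + 1/4·π_4 + 1/8·π_5
  π_2 = 1/4·π_0 + 1/8·π_1 + 1/8·π_2 + 1/8·π_3 + 1/8·π_4 + 3/8·π_5
  π_3 = 1/4·π_0 + 1/4·π_1 + 1/8·π_2 + 1/8·π_3 + 1/8·π_4 + 1/8·π_5
  π_4 = 1/8·π_0 + 1/8·π_1 + 1/4·π_2 + 1/8·π_3 + 1/8·π_4 + 1/8·π_5
  normalize: π_0 + π_1 + π_2 + π_3 + π_4 + π_5 = 1
Solving the linear system gives exactly π = [2269/13827, 2272/13827, 2597/13827, 2296/13827, 2053/13827, 780/4609].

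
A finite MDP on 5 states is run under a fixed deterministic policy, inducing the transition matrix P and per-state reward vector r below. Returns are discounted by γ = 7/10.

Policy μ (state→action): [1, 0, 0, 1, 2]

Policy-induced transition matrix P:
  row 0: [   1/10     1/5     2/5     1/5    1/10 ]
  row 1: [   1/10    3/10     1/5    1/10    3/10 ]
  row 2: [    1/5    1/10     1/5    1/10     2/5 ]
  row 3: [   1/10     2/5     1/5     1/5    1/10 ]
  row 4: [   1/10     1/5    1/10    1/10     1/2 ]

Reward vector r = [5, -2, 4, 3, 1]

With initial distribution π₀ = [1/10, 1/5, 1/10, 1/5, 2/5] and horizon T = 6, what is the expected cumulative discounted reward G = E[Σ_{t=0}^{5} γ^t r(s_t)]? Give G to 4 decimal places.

G = 4.5286

t=0: π = [0.1000, 0.2000, 0.1000, 0.2000, 0.4000], E[r] = 1.5000, γ^t·E[r] = 1.500000, running G = 1.500000
t=1: π = [0.1100, 0.2500, 0.1800, 0.1300, 0.3300], E[r] = 1.4900, γ^t·E[r] = 1.043000, running G = 2.543000
t=2: π = [0.1180, 0.2330, 0.1890, 0.1240, 0.3360], E[r] = 1.5880, γ^t·E[r] = 0.778120, running G = 3.321120
t=3: π = [0.1189, 0.2292, 0.1900, 0.1242, 0.3377], E[r] = 1.6064, γ^t·E[r] = 0.550995, running G = 3.872115
t=4: π = [0.1190, 0.2288, 0.1900, 0.1243, 0.3379], E[r] = 1.6084, γ^t·E[r] = 0.386170, running G = 4.258285
t=5: π = [0.1190, 0.2287, 0.1900, 0.1243, 0.3379], E[r] = 1.6085, γ^t·E[r] = 0.270337, running G = 4.528622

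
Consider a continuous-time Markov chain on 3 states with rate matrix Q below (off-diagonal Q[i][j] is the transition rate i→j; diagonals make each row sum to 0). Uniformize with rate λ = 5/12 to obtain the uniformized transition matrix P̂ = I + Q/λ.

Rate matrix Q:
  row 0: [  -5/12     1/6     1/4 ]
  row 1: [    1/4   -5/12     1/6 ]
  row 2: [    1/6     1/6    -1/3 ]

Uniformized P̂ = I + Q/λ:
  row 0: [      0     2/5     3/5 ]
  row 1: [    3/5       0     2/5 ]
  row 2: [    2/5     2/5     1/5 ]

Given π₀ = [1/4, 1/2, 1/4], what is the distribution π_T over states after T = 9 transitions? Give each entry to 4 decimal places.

π = [0.3268, 0.2857, 0.3875]

t=0: π = [0.2500, 0.5000, 0.2500]
t=1: π = [0.4000, 0.2000, 0.4000]
t=2: π = [0.2800, 0.3200, 0.4000]
t=3: π = [0.3520, 0.2720, 0.3760]
t=4: π = [0.3136, 0.2912, 0.3952]
t=5: π = [0.3328, 0.2835, 0.3837]
t=6: π = [0.3236, 0.2866, 0.3898]
t=7: π = [0.3279, 0.2854, 0.3868]
t=8: π = [0.3259, 0.2859, 0.3882]
t=9: π = [0.3268, 0.2857, 0.3875]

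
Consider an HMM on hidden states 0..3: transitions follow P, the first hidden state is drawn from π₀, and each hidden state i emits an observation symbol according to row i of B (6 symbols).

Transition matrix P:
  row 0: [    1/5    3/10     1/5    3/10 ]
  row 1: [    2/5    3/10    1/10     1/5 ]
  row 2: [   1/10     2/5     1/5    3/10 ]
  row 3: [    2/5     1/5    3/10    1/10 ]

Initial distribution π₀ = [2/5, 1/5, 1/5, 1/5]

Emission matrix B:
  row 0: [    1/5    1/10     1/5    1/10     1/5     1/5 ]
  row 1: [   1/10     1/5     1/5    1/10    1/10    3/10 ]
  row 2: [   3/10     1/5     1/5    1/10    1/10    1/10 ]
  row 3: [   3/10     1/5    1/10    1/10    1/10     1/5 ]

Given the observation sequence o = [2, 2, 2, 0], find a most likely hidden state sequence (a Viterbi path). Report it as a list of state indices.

t=0: δ = [8.000e-02, 4.000e-02, 4.000e-02, 2.000e-02]  (obs o_0=2)
t=1: δ = [3.200e-03, 4.800e-03, 3.200e-03, 2.400e-03]  ψ = [0, 0, 0, 0]  (obs o_1=2)
t=2: δ = [3.840e-04, 2.880e-04, 1.440e-04, 9.600e-05]  ψ = [1, 1, 3, 0]  (obs o_2=2)
t=3: δ = [2.304e-05, 1.152e-05, 2.304e-05, 3.456e-05]  ψ = [1, 0, 0, 0]  (obs o_3=0)
backtrack: best end state = 3; path = [0, 1, 0, 3]

path = [0, 1, 0, 3]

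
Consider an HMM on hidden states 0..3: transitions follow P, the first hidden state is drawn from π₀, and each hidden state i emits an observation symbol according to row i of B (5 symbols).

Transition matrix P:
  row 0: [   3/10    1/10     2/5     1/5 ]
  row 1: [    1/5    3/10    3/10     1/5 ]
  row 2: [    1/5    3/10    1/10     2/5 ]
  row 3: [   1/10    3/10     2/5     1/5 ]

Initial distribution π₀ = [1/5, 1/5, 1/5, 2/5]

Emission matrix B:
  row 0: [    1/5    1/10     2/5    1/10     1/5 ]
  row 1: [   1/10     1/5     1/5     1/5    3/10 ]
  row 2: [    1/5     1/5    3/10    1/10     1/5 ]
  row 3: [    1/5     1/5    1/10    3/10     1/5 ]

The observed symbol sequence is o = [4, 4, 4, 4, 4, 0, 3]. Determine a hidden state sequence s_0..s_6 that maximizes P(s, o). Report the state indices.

path = [3, 1, 1, 1, 1, 2, 3]

t=0: δ = [4.000e-02, 6.000e-02, 4.000e-02, 8.000e-02]  (obs o_0=4)
t=1: δ = [2.400e-03, 7.200e-03, 6.400e-03, 3.200e-03]  ψ = [0, 3, 3, 2]  (obs o_1=4)
t=2: δ = [2.880e-04, 6.480e-04, 4.320e-04, 5.120e-04]  ψ = [1, 1, 1, 2]  (obs o_2=4)
t=3: δ = [2.592e-05, 5.832e-05, 4.096e-05, 3.456e-05]  ψ = [1, 1, 3, 2]  (obs o_3=4)
t=4: δ = [2.333e-06, 5.249e-06, 3.499e-06, 3.277e-06]  ψ = [1, 1, 1, 2]  (obs o_4=4)
t=5: δ = [2.100e-07, 1.575e-07, 3.149e-07, 2.799e-07]  ψ = [1, 1, 1, 2]  (obs o_5=0)
t=6: δ = [6.299e-09, 1.890e-08, 1.120e-08, 3.779e-08]  ψ = [0, 2, 3, 2]  (obs o_6=3)
backtrack: best end state = 3; path = [3, 1, 1, 1, 1, 2, 3]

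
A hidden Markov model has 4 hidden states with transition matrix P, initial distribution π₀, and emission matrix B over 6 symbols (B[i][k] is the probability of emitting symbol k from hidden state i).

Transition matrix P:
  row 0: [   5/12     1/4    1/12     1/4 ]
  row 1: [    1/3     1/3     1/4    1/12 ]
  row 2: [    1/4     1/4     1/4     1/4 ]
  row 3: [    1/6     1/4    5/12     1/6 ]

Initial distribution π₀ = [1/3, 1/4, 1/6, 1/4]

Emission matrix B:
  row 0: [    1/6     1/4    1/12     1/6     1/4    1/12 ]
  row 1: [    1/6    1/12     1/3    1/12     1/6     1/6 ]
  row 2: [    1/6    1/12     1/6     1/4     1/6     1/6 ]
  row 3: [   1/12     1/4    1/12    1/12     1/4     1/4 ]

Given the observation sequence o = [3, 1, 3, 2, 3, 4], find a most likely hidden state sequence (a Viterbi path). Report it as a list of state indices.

t=0: δ = [5.556e-02, 2.083e-02, 4.167e-02, 2.083e-02]  (obs o_0=3)
t=1: δ = [5.787e-03, 1.157e-03, 8.681e-04, 3.472e-03]  ψ = [0, 0, 2, 0]  (obs o_1=1)
t=2: δ = [4.019e-04, 1.206e-04, 3.617e-04, 1.206e-04]  ψ = [0, 0, 3, 0]  (obs o_2=3)
t=3: δ = [1.395e-05, 3.349e-05, 1.507e-05, 8.372e-06]  ψ = [0, 0, 2, 0]  (obs o_3=2)
t=4: δ = [1.861e-06, 9.303e-07, 2.093e-06, 3.140e-07]  ψ = [1, 1, 1, 2]  (obs o_4=3)
t=5: δ = [1.938e-07, 8.721e-08, 8.721e-08, 1.308e-07]  ψ = [0, 2, 2, 2]  (obs o_5=4)
backtrack: best end state = 0; path = [0, 0, 0, 1, 0, 0]

path = [0, 0, 0, 1, 0, 0]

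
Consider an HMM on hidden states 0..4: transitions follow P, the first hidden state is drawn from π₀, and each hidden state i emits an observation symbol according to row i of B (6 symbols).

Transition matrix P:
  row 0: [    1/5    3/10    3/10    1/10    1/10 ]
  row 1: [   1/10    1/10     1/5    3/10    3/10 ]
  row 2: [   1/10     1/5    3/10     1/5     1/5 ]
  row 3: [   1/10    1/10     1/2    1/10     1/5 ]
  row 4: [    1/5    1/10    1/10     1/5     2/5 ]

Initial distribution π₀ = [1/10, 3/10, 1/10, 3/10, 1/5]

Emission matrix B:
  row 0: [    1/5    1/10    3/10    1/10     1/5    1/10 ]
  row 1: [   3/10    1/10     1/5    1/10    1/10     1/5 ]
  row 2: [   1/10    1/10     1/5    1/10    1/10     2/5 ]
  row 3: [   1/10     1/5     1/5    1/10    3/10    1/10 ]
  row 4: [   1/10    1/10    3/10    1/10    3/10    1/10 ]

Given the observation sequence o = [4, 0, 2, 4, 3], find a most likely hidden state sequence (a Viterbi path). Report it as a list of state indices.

path = [4, 4, 4, 4, 4]

t=0: δ = [2.000e-02, 3.000e-02, 1.000e-02, 9.000e-02, 6.000e-02]  (obs o_0=4)
t=1: δ = [2.400e-03, 2.700e-03, 4.500e-03, 1.200e-03, 2.400e-03]  ψ = [4, 3, 3, 4, 4]  (obs o_1=0)
t=2: δ = [1.440e-04, 1.800e-04, 2.700e-04, 1.800e-04, 2.880e-04]  ψ = [0, 2, 2, 2, 4]  (obs o_2=2)
t=3: δ = [1.152e-05, 5.400e-06, 9.000e-06, 1.728e-05, 3.456e-05]  ψ = [4, 2, 3, 4, 4]  (obs o_3=4)
t=4: δ = [6.912e-07, 3.456e-07, 8.640e-07, 6.912e-07, 1.382e-06]  ψ = [4, 0, 3, 4, 4]  (obs o_4=3)
backtrack: best end state = 4; path = [4, 4, 4, 4, 4]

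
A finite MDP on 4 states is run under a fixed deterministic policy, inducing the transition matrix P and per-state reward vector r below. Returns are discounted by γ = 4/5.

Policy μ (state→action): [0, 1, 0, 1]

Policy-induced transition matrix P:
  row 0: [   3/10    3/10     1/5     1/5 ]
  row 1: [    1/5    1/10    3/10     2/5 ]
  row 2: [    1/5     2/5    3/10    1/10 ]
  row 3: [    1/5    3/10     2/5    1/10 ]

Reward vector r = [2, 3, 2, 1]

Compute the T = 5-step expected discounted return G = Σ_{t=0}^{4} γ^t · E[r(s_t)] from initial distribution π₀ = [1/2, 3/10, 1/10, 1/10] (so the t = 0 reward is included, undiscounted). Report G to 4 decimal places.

t=0: π = [0.5000, 0.3000, 0.1000, 0.1000], E[r] = 2.2000, γ^t·E[r] = 2.200000, running G = 2.200000
t=1: π = [0.2500, 0.2500, 0.2600, 0.2400], E[r] = 2.0100, γ^t·E[r] = 1.608000, running G = 3.808000
t=2: π = [0.2250, 0.2760, 0.2990, 0.2000], E[r] = 2.0760, γ^t·E[r] = 1.328640, running G = 5.136640
t=3: π = [0.2225, 0.2747, 0.2975, 0.2053], E[r] = 2.0694, γ^t·E[r] = 1.059533, running G = 6.196173
t=4: π = [0.2223, 0.2748, 0.2983, 0.2047], E[r] = 2.0702, γ^t·E[r] = 0.847933, running G = 7.044106

G = 7.0441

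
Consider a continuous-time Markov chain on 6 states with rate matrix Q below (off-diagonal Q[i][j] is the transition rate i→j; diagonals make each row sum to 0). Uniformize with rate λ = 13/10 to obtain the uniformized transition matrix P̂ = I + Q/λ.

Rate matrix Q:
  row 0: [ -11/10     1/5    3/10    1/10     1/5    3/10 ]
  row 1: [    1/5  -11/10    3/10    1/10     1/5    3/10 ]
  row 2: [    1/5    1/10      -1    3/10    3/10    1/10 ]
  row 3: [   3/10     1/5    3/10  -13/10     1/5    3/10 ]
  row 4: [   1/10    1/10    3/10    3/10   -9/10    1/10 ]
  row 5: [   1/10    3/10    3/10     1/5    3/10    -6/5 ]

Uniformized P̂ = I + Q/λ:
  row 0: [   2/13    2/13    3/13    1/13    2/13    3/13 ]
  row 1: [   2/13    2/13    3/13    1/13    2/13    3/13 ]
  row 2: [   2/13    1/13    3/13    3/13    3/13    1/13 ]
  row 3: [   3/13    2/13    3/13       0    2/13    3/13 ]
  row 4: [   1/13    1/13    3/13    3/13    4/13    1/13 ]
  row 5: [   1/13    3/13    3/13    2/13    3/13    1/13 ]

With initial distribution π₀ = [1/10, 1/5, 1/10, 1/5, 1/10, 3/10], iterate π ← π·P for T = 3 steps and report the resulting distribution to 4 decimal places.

π = [0.1378, 0.1305, 0.2308, 0.1450, 0.2154, 0.1406]

t=0: π = [0.1000, 0.2000, 0.1000, 0.2000, 0.1000, 0.3000]
t=1: π = [0.1385, 0.1615, 0.2308, 0.1154, 0.2000, 0.1538]
t=2: π = [0.1355, 0.1325, 0.2308, 0.1462, 0.2142, 0.1408]
t=3: π = [0.1378, 0.1305, 0.2308, 0.1450, 0.2154, 0.1406]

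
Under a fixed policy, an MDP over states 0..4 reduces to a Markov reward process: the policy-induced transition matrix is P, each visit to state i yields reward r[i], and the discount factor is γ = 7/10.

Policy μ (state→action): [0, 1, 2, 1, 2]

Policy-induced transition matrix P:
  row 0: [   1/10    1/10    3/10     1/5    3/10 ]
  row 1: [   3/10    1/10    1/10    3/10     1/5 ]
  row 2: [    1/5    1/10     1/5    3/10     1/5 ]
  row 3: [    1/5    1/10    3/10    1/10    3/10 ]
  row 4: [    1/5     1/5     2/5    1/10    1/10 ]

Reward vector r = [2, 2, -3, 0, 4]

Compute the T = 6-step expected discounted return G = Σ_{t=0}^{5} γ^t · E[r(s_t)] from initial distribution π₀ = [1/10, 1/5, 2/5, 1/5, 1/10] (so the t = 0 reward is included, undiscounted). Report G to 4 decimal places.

G = 1.2300

t=0: π = [0.1000, 0.2000, 0.4000, 0.2000, 0.1000], E[r] = -0.2000, γ^t·E[r] = -0.200000, running G = -0.200000
t=1: π = [0.2100, 0.1100, 0.2300, 0.2300, 0.2200], E[r] = 0.8300, γ^t·E[r] = 0.581000, running G = 0.381000
t=2: π = [0.1900, 0.1220, 0.2770, 0.1890, 0.2220], E[r] = 0.6810, γ^t·E[r] = 0.333690, running G = 0.714690
t=3: π = [0.1932, 0.1222, 0.2701, 0.1988, 0.2157], E[r] = 0.6833, γ^t·E[r] = 0.234372, running G = 0.949062
t=4: π = [0.1929, 0.1216, 0.2701, 0.1978, 0.2176], E[r] = 0.6891, γ^t·E[r] = 0.165453, running G = 1.114515
t=5: π = [0.1929, 0.1218, 0.2704, 0.1976, 0.2173], E[r] = 0.6872, γ^t·E[r] = 0.115492, running G = 1.230007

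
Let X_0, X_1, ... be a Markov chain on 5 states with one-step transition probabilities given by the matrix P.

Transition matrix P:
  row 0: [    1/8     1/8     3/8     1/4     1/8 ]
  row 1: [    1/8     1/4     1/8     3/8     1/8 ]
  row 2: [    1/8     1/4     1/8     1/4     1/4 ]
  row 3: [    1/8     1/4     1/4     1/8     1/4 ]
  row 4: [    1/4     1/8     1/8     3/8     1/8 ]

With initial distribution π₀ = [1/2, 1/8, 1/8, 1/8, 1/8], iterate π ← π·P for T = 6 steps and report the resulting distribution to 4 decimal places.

t=0: π = [0.5000, 0.1250, 0.1250, 0.1250, 0.1250]
t=1: π = [0.1406, 0.1719, 0.2656, 0.2656, 0.1563]
t=2: π = [0.1445, 0.2129, 0.1934, 0.2578, 0.1914]
t=3: π = [0.1489, 0.2080, 0.1934, 0.2683, 0.1814]
t=4: π = [0.1477, 0.2087, 0.1958, 0.2651, 0.1827]
t=5: π = [0.1478, 0.2087, 0.1951, 0.2658, 0.1826]
t=6: π = [0.1478, 0.2087, 0.1952, 0.2657, 0.1826]

π = [0.1478, 0.2087, 0.1952, 0.2657, 0.1826]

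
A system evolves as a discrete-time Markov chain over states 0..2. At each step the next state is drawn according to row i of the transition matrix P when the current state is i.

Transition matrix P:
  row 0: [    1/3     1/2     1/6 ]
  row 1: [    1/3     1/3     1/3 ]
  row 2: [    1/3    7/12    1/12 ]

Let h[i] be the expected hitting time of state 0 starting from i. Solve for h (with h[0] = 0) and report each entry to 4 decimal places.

h = [0.0000, 3.0000, 3.0000]

First-step conditioning: h[0] = 0; for i ≠ 0, h[i] = 1 + Σ_k P[i][k]·h[k].
  h[1] = 1 + 1/3·h[1] + 1/3·h[2]
  h[2] = 1 + 7/12·h[1] + 1/12·h[2]
Solving the 2×2 linear system over states ≠ 0 gives exactly h = [0, 3, 3] (h[0] = 0 is the target).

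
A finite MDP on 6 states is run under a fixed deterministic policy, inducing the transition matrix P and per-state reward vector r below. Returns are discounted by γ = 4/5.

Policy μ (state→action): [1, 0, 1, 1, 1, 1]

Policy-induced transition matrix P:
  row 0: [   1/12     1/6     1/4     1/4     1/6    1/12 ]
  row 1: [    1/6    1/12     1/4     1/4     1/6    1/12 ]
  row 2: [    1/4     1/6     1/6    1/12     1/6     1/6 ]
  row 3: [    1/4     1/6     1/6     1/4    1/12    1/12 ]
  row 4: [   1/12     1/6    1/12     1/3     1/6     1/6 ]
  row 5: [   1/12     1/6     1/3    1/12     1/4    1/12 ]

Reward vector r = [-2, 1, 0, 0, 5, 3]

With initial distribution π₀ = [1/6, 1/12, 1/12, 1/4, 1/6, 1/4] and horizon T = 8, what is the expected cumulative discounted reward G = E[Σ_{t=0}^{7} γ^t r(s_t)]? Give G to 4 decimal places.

G = 4.4024

t=0: π = [0.1667, 0.0833, 0.0833, 0.2500, 0.1667, 0.2500], E[r] = 1.3333, γ^t·E[r] = 1.333333, running G = 1.333333
t=1: π = [0.1458, 0.1597, 0.2153, 0.2083, 0.1667, 0.1042], E[r] = 1.0139, γ^t·E[r] = 0.811111, running G = 2.144444
t=2: π = [0.1672, 0.1534, 0.1956, 0.2106, 0.1580, 0.1152], E[r] = 0.9543, γ^t·E[r] = 0.610741, running G = 2.755185
t=3: π = [0.1638, 0.1539, 0.1994, 0.2114, 0.1587, 0.1128], E[r] = 0.9582, γ^t·E[r] = 0.490593, running G = 3.245778
t=4: π = [0.1646, 0.1538, 0.1987, 0.2112, 0.1585, 0.1132], E[r] = 0.9564, γ^t·E[r] = 0.391738, running G = 3.637516
t=5: π = [0.1645, 0.1538, 0.1989, 0.2112, 0.1585, 0.1131], E[r] = 0.9567, γ^t·E[r] = 0.313488, running G = 3.951004
t=6: π = [0.1645, 0.1538, 0.1988, 0.2112, 0.1585, 0.1131], E[r] = 0.9566, γ^t·E[r] = 0.250775, running G = 4.201779
t=7: π = [0.1645, 0.1538, 0.1988, 0.2112, 0.1585, 0.1131], E[r] = 0.9566, γ^t·E[r] = 0.200623, running G = 4.402402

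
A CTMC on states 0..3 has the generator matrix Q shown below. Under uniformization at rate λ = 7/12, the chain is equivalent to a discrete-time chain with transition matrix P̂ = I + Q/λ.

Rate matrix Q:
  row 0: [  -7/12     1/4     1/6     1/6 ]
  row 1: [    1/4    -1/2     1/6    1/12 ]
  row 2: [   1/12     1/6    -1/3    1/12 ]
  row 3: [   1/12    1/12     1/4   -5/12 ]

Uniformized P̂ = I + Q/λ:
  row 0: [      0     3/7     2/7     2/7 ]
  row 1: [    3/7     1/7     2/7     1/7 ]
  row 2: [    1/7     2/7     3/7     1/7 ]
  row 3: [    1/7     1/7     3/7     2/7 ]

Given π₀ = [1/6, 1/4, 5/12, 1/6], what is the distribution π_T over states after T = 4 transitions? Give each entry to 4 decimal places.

π = [0.1871, 0.2488, 0.3663, 0.1979]

t=0: π = [0.1667, 0.2500, 0.4167, 0.1667]
t=1: π = [0.1905, 0.2500, 0.3690, 0.1905]
t=2: π = [0.1871, 0.2500, 0.3656, 0.1973]
t=3: π = [0.1876, 0.2485, 0.3661, 0.1978]
t=4: π = [0.1871, 0.2488, 0.3663, 0.1979]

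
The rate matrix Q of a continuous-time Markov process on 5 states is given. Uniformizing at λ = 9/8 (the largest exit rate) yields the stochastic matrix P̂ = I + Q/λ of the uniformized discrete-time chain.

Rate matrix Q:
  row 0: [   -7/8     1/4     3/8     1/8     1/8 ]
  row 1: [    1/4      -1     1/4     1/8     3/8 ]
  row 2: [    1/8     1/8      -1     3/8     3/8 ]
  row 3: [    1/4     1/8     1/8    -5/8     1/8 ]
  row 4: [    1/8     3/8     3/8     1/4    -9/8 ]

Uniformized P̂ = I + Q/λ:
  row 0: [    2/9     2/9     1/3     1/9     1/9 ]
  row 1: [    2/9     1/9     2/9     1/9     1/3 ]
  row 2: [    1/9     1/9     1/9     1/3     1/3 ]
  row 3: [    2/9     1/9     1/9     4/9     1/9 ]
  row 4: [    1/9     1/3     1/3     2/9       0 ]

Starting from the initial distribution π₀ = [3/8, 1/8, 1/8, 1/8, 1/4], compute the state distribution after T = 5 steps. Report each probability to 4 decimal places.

π = [0.1793, 0.1707, 0.2094, 0.2656, 0.1749]

t=0: π = [0.3750, 0.1250, 0.1250, 0.1250, 0.2500]
t=1: π = [0.1806, 0.2083, 0.2639, 0.2083, 0.1389]
t=2: π = [0.1775, 0.1620, 0.2052, 0.2546, 0.2006]
t=3: π = [0.1771, 0.1754, 0.2131, 0.2639, 0.1704]
t=4: π = [0.1796, 0.1687, 0.2078, 0.2654, 0.1785]
t=5: π = [0.1793, 0.1707, 0.2094, 0.2656, 0.1749]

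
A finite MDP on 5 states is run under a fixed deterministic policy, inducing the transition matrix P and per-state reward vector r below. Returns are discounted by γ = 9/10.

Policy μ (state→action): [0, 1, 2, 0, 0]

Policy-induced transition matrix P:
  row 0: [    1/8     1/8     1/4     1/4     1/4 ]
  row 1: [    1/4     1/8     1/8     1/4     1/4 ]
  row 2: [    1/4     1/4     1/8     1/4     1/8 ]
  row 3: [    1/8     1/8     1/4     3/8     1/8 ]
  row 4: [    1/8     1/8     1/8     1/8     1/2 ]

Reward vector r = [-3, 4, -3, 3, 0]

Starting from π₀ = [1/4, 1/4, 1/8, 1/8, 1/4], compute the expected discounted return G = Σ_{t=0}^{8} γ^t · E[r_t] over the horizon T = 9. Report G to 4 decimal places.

G = 1.7475

t=0: π = [0.2500, 0.2500, 0.1250, 0.1250, 0.2500], E[r] = 0.2500, γ^t·E[r] = 0.250000, running G = 0.250000
t=1: π = [0.1719, 0.1406, 0.1719, 0.2344, 0.2813], E[r] = 0.2344, γ^t·E[r] = 0.210938, running G = 0.460938
t=2: π = [0.1641, 0.1465, 0.1758, 0.2441, 0.2695], E[r] = 0.2988, γ^t·E[r] = 0.242051, running G = 0.702988
t=3: π = [0.1653, 0.1470, 0.1760, 0.2468, 0.2649], E[r] = 0.3044, γ^t·E[r] = 0.221939, running G = 0.924927
t=4: π = [0.1654, 0.1470, 0.1765, 0.2477, 0.2634], E[r] = 0.3056, γ^t·E[r] = 0.200486, running G = 1.125414
t=5: π = [0.1654, 0.1471, 0.1766, 0.2480, 0.2628], E[r] = 0.3062, γ^t·E[r] = 0.180784, running G = 1.306198
t=6: π = [0.1655, 0.1471, 0.1767, 0.2482, 0.2626], E[r] = 0.3063, γ^t·E[r] = 0.162800, running G = 1.468998
t=7: π = [0.1655, 0.1471, 0.1767, 0.2482, 0.2625], E[r] = 0.3064, γ^t·E[r] = 0.146551, running G = 1.615549
t=8: π = [0.1655, 0.1471, 0.1767, 0.2482, 0.2625], E[r] = 0.3064, γ^t·E[r] = 0.131905, running G = 1.747454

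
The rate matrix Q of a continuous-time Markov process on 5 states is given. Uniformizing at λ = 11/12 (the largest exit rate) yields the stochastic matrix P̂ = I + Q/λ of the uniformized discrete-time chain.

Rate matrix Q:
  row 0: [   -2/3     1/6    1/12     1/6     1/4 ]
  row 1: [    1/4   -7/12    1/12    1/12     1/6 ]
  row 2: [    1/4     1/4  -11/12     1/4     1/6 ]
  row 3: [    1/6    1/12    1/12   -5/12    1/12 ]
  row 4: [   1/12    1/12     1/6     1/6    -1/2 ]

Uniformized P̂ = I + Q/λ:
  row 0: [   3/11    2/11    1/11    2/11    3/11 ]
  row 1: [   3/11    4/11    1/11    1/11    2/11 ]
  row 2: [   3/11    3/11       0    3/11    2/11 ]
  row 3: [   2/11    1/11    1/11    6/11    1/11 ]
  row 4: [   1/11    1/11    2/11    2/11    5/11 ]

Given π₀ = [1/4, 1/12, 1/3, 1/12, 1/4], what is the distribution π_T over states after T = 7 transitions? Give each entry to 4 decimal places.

π = [0.2039, 0.1764, 0.1034, 0.2752, 0.2412]

t=0: π = [0.2500, 0.0833, 0.3333, 0.0833, 0.2500]
t=1: π = [0.2197, 0.1970, 0.0833, 0.2348, 0.2652]
t=2: π = [0.2032, 0.1798, 0.1074, 0.2569, 0.2528]
t=3: π = [0.2034, 0.1779, 0.1041, 0.2687, 0.2459]
t=4: π = [0.2036, 0.1769, 0.1038, 0.2728, 0.2429]
t=5: π = [0.2038, 0.1765, 0.1036, 0.2744, 0.2418]
t=6: π = [0.2038, 0.1764, 0.1035, 0.2750, 0.2413]
t=7: π = [0.2039, 0.1764, 0.1034, 0.2752, 0.2412]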